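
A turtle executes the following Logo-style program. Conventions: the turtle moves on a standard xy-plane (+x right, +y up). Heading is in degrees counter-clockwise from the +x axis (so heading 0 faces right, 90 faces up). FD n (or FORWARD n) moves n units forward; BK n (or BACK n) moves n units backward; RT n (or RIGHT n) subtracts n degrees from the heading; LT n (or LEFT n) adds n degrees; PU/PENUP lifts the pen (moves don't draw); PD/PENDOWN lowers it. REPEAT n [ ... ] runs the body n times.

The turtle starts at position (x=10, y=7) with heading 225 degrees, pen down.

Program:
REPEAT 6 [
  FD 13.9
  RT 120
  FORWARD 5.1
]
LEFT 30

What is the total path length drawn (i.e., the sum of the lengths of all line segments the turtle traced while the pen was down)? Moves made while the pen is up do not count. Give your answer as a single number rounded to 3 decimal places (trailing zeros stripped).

Executing turtle program step by step:
Start: pos=(10,7), heading=225, pen down
REPEAT 6 [
  -- iteration 1/6 --
  FD 13.9: (10,7) -> (0.171,-2.829) [heading=225, draw]
  RT 120: heading 225 -> 105
  FD 5.1: (0.171,-2.829) -> (-1.149,2.097) [heading=105, draw]
  -- iteration 2/6 --
  FD 13.9: (-1.149,2.097) -> (-4.746,15.524) [heading=105, draw]
  RT 120: heading 105 -> 345
  FD 5.1: (-4.746,15.524) -> (0.18,14.204) [heading=345, draw]
  -- iteration 3/6 --
  FD 13.9: (0.18,14.204) -> (13.606,10.606) [heading=345, draw]
  RT 120: heading 345 -> 225
  FD 5.1: (13.606,10.606) -> (10,7) [heading=225, draw]
  -- iteration 4/6 --
  FD 13.9: (10,7) -> (0.171,-2.829) [heading=225, draw]
  RT 120: heading 225 -> 105
  FD 5.1: (0.171,-2.829) -> (-1.149,2.097) [heading=105, draw]
  -- iteration 5/6 --
  FD 13.9: (-1.149,2.097) -> (-4.746,15.524) [heading=105, draw]
  RT 120: heading 105 -> 345
  FD 5.1: (-4.746,15.524) -> (0.18,14.204) [heading=345, draw]
  -- iteration 6/6 --
  FD 13.9: (0.18,14.204) -> (13.606,10.606) [heading=345, draw]
  RT 120: heading 345 -> 225
  FD 5.1: (13.606,10.606) -> (10,7) [heading=225, draw]
]
LT 30: heading 225 -> 255
Final: pos=(10,7), heading=255, 12 segment(s) drawn

Segment lengths:
  seg 1: (10,7) -> (0.171,-2.829), length = 13.9
  seg 2: (0.171,-2.829) -> (-1.149,2.097), length = 5.1
  seg 3: (-1.149,2.097) -> (-4.746,15.524), length = 13.9
  seg 4: (-4.746,15.524) -> (0.18,14.204), length = 5.1
  seg 5: (0.18,14.204) -> (13.606,10.606), length = 13.9
  seg 6: (13.606,10.606) -> (10,7), length = 5.1
  seg 7: (10,7) -> (0.171,-2.829), length = 13.9
  seg 8: (0.171,-2.829) -> (-1.149,2.097), length = 5.1
  seg 9: (-1.149,2.097) -> (-4.746,15.524), length = 13.9
  seg 10: (-4.746,15.524) -> (0.18,14.204), length = 5.1
  seg 11: (0.18,14.204) -> (13.606,10.606), length = 13.9
  seg 12: (13.606,10.606) -> (10,7), length = 5.1
Total = 114

Answer: 114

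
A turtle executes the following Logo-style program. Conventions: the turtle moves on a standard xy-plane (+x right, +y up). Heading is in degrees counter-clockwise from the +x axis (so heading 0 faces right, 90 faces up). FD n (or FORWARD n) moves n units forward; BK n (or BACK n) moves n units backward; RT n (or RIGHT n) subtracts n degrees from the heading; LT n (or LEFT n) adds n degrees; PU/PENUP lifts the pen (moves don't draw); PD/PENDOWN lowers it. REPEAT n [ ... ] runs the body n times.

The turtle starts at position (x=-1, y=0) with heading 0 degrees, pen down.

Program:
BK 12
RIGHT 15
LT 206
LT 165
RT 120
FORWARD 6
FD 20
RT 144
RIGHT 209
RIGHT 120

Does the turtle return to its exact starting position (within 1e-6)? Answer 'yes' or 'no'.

Answer: no

Derivation:
Executing turtle program step by step:
Start: pos=(-1,0), heading=0, pen down
BK 12: (-1,0) -> (-13,0) [heading=0, draw]
RT 15: heading 0 -> 345
LT 206: heading 345 -> 191
LT 165: heading 191 -> 356
RT 120: heading 356 -> 236
FD 6: (-13,0) -> (-16.355,-4.974) [heading=236, draw]
FD 20: (-16.355,-4.974) -> (-27.539,-21.555) [heading=236, draw]
RT 144: heading 236 -> 92
RT 209: heading 92 -> 243
RT 120: heading 243 -> 123
Final: pos=(-27.539,-21.555), heading=123, 3 segment(s) drawn

Start position: (-1, 0)
Final position: (-27.539, -21.555)
Distance = 34.19; >= 1e-6 -> NOT closed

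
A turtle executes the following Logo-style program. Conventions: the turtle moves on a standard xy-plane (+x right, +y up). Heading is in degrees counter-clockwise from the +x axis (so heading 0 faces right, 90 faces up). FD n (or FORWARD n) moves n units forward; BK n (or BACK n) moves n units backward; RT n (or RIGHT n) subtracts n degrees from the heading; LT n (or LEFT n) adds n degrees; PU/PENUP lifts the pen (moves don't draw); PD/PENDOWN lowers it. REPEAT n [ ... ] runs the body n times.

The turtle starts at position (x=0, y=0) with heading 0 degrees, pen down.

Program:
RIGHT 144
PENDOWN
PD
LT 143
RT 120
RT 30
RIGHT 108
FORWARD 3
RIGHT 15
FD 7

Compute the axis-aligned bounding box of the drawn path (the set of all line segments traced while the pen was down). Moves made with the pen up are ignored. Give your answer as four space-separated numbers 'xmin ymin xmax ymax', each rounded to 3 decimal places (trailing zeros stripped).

Executing turtle program step by step:
Start: pos=(0,0), heading=0, pen down
RT 144: heading 0 -> 216
PD: pen down
PD: pen down
LT 143: heading 216 -> 359
RT 120: heading 359 -> 239
RT 30: heading 239 -> 209
RT 108: heading 209 -> 101
FD 3: (0,0) -> (-0.572,2.945) [heading=101, draw]
RT 15: heading 101 -> 86
FD 7: (-0.572,2.945) -> (-0.084,9.928) [heading=86, draw]
Final: pos=(-0.084,9.928), heading=86, 2 segment(s) drawn

Segment endpoints: x in {-0.572, -0.084, 0}, y in {0, 2.945, 9.928}
xmin=-0.572, ymin=0, xmax=0, ymax=9.928

Answer: -0.572 0 0 9.928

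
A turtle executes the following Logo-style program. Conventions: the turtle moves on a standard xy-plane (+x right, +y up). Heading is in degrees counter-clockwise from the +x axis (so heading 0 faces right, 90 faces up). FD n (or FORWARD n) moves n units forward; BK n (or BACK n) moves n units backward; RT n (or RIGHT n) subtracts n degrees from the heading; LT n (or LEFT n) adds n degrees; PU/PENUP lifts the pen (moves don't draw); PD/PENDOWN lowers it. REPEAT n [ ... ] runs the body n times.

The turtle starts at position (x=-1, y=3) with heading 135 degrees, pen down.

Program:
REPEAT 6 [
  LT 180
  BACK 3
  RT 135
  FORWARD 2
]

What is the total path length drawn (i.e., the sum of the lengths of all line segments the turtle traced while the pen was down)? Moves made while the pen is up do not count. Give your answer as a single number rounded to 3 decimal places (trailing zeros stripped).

Executing turtle program step by step:
Start: pos=(-1,3), heading=135, pen down
REPEAT 6 [
  -- iteration 1/6 --
  LT 180: heading 135 -> 315
  BK 3: (-1,3) -> (-3.121,5.121) [heading=315, draw]
  RT 135: heading 315 -> 180
  FD 2: (-3.121,5.121) -> (-5.121,5.121) [heading=180, draw]
  -- iteration 2/6 --
  LT 180: heading 180 -> 0
  BK 3: (-5.121,5.121) -> (-8.121,5.121) [heading=0, draw]
  RT 135: heading 0 -> 225
  FD 2: (-8.121,5.121) -> (-9.536,3.707) [heading=225, draw]
  -- iteration 3/6 --
  LT 180: heading 225 -> 45
  BK 3: (-9.536,3.707) -> (-11.657,1.586) [heading=45, draw]
  RT 135: heading 45 -> 270
  FD 2: (-11.657,1.586) -> (-11.657,-0.414) [heading=270, draw]
  -- iteration 4/6 --
  LT 180: heading 270 -> 90
  BK 3: (-11.657,-0.414) -> (-11.657,-3.414) [heading=90, draw]
  RT 135: heading 90 -> 315
  FD 2: (-11.657,-3.414) -> (-10.243,-4.828) [heading=315, draw]
  -- iteration 5/6 --
  LT 180: heading 315 -> 135
  BK 3: (-10.243,-4.828) -> (-8.121,-6.95) [heading=135, draw]
  RT 135: heading 135 -> 0
  FD 2: (-8.121,-6.95) -> (-6.121,-6.95) [heading=0, draw]
  -- iteration 6/6 --
  LT 180: heading 0 -> 180
  BK 3: (-6.121,-6.95) -> (-3.121,-6.95) [heading=180, draw]
  RT 135: heading 180 -> 45
  FD 2: (-3.121,-6.95) -> (-1.707,-5.536) [heading=45, draw]
]
Final: pos=(-1.707,-5.536), heading=45, 12 segment(s) drawn

Segment lengths:
  seg 1: (-1,3) -> (-3.121,5.121), length = 3
  seg 2: (-3.121,5.121) -> (-5.121,5.121), length = 2
  seg 3: (-5.121,5.121) -> (-8.121,5.121), length = 3
  seg 4: (-8.121,5.121) -> (-9.536,3.707), length = 2
  seg 5: (-9.536,3.707) -> (-11.657,1.586), length = 3
  seg 6: (-11.657,1.586) -> (-11.657,-0.414), length = 2
  seg 7: (-11.657,-0.414) -> (-11.657,-3.414), length = 3
  seg 8: (-11.657,-3.414) -> (-10.243,-4.828), length = 2
  seg 9: (-10.243,-4.828) -> (-8.121,-6.95), length = 3
  seg 10: (-8.121,-6.95) -> (-6.121,-6.95), length = 2
  seg 11: (-6.121,-6.95) -> (-3.121,-6.95), length = 3
  seg 12: (-3.121,-6.95) -> (-1.707,-5.536), length = 2
Total = 30

Answer: 30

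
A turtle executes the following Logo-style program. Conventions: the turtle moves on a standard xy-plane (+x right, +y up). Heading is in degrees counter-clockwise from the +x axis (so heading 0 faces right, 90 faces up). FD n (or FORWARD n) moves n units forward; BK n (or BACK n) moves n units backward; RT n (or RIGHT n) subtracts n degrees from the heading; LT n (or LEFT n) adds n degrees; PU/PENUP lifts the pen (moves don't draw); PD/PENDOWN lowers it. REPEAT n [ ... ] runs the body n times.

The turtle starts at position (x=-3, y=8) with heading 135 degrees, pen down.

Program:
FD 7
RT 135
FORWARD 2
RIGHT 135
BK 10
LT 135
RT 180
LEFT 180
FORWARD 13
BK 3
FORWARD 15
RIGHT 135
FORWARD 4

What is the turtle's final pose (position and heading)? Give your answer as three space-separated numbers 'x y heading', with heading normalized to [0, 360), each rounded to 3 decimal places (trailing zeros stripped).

Executing turtle program step by step:
Start: pos=(-3,8), heading=135, pen down
FD 7: (-3,8) -> (-7.95,12.95) [heading=135, draw]
RT 135: heading 135 -> 0
FD 2: (-7.95,12.95) -> (-5.95,12.95) [heading=0, draw]
RT 135: heading 0 -> 225
BK 10: (-5.95,12.95) -> (1.121,20.021) [heading=225, draw]
LT 135: heading 225 -> 0
RT 180: heading 0 -> 180
LT 180: heading 180 -> 0
FD 13: (1.121,20.021) -> (14.121,20.021) [heading=0, draw]
BK 3: (14.121,20.021) -> (11.121,20.021) [heading=0, draw]
FD 15: (11.121,20.021) -> (26.121,20.021) [heading=0, draw]
RT 135: heading 0 -> 225
FD 4: (26.121,20.021) -> (23.293,17.192) [heading=225, draw]
Final: pos=(23.293,17.192), heading=225, 7 segment(s) drawn

Answer: 23.293 17.192 225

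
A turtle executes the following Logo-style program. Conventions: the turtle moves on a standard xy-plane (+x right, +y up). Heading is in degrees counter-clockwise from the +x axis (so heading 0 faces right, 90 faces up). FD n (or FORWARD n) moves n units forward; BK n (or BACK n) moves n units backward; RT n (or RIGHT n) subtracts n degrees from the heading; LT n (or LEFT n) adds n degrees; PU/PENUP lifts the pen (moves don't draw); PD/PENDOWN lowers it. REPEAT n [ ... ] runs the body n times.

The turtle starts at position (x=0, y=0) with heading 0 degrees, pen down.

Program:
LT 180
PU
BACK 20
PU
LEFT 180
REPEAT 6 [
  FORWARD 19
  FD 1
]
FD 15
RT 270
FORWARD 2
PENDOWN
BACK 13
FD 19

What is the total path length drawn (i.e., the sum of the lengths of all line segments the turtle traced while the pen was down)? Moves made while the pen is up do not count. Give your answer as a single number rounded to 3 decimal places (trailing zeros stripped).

Executing turtle program step by step:
Start: pos=(0,0), heading=0, pen down
LT 180: heading 0 -> 180
PU: pen up
BK 20: (0,0) -> (20,0) [heading=180, move]
PU: pen up
LT 180: heading 180 -> 0
REPEAT 6 [
  -- iteration 1/6 --
  FD 19: (20,0) -> (39,0) [heading=0, move]
  FD 1: (39,0) -> (40,0) [heading=0, move]
  -- iteration 2/6 --
  FD 19: (40,0) -> (59,0) [heading=0, move]
  FD 1: (59,0) -> (60,0) [heading=0, move]
  -- iteration 3/6 --
  FD 19: (60,0) -> (79,0) [heading=0, move]
  FD 1: (79,0) -> (80,0) [heading=0, move]
  -- iteration 4/6 --
  FD 19: (80,0) -> (99,0) [heading=0, move]
  FD 1: (99,0) -> (100,0) [heading=0, move]
  -- iteration 5/6 --
  FD 19: (100,0) -> (119,0) [heading=0, move]
  FD 1: (119,0) -> (120,0) [heading=0, move]
  -- iteration 6/6 --
  FD 19: (120,0) -> (139,0) [heading=0, move]
  FD 1: (139,0) -> (140,0) [heading=0, move]
]
FD 15: (140,0) -> (155,0) [heading=0, move]
RT 270: heading 0 -> 90
FD 2: (155,0) -> (155,2) [heading=90, move]
PD: pen down
BK 13: (155,2) -> (155,-11) [heading=90, draw]
FD 19: (155,-11) -> (155,8) [heading=90, draw]
Final: pos=(155,8), heading=90, 2 segment(s) drawn

Segment lengths:
  seg 1: (155,2) -> (155,-11), length = 13
  seg 2: (155,-11) -> (155,8), length = 19
Total = 32

Answer: 32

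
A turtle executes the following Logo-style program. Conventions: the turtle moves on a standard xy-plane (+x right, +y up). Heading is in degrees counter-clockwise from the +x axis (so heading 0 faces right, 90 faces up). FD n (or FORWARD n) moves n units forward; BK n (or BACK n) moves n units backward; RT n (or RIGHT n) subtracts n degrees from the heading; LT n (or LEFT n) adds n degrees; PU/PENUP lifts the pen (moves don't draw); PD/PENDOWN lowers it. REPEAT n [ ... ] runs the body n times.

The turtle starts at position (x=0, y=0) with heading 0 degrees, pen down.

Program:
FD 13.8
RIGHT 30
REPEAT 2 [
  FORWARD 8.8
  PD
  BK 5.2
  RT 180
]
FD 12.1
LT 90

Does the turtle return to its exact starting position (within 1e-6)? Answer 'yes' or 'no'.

Answer: no

Derivation:
Executing turtle program step by step:
Start: pos=(0,0), heading=0, pen down
FD 13.8: (0,0) -> (13.8,0) [heading=0, draw]
RT 30: heading 0 -> 330
REPEAT 2 [
  -- iteration 1/2 --
  FD 8.8: (13.8,0) -> (21.421,-4.4) [heading=330, draw]
  PD: pen down
  BK 5.2: (21.421,-4.4) -> (16.918,-1.8) [heading=330, draw]
  RT 180: heading 330 -> 150
  -- iteration 2/2 --
  FD 8.8: (16.918,-1.8) -> (9.297,2.6) [heading=150, draw]
  PD: pen down
  BK 5.2: (9.297,2.6) -> (13.8,0) [heading=150, draw]
  RT 180: heading 150 -> 330
]
FD 12.1: (13.8,0) -> (24.279,-6.05) [heading=330, draw]
LT 90: heading 330 -> 60
Final: pos=(24.279,-6.05), heading=60, 6 segment(s) drawn

Start position: (0, 0)
Final position: (24.279, -6.05)
Distance = 25.021; >= 1e-6 -> NOT closed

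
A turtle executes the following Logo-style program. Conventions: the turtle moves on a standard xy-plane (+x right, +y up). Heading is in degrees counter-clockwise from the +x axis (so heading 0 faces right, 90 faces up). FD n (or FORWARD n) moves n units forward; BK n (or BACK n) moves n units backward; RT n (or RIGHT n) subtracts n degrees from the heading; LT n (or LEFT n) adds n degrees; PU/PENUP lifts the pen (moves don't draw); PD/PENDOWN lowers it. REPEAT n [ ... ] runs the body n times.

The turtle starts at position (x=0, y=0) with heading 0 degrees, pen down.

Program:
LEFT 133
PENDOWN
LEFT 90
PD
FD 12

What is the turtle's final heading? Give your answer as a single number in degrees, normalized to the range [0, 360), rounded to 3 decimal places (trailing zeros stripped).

Answer: 223

Derivation:
Executing turtle program step by step:
Start: pos=(0,0), heading=0, pen down
LT 133: heading 0 -> 133
PD: pen down
LT 90: heading 133 -> 223
PD: pen down
FD 12: (0,0) -> (-8.776,-8.184) [heading=223, draw]
Final: pos=(-8.776,-8.184), heading=223, 1 segment(s) drawn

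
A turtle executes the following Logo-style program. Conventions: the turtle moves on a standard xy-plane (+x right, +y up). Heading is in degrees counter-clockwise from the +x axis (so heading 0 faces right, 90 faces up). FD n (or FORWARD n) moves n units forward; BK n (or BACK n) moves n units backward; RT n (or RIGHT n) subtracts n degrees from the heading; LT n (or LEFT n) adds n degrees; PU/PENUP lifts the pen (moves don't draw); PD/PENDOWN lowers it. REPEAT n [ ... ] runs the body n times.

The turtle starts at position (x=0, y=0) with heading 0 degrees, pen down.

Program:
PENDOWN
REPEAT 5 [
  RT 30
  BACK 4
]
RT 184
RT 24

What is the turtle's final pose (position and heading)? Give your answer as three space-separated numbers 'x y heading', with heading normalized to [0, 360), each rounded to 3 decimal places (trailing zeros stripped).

Answer: 0 14.928 2

Derivation:
Executing turtle program step by step:
Start: pos=(0,0), heading=0, pen down
PD: pen down
REPEAT 5 [
  -- iteration 1/5 --
  RT 30: heading 0 -> 330
  BK 4: (0,0) -> (-3.464,2) [heading=330, draw]
  -- iteration 2/5 --
  RT 30: heading 330 -> 300
  BK 4: (-3.464,2) -> (-5.464,5.464) [heading=300, draw]
  -- iteration 3/5 --
  RT 30: heading 300 -> 270
  BK 4: (-5.464,5.464) -> (-5.464,9.464) [heading=270, draw]
  -- iteration 4/5 --
  RT 30: heading 270 -> 240
  BK 4: (-5.464,9.464) -> (-3.464,12.928) [heading=240, draw]
  -- iteration 5/5 --
  RT 30: heading 240 -> 210
  BK 4: (-3.464,12.928) -> (0,14.928) [heading=210, draw]
]
RT 184: heading 210 -> 26
RT 24: heading 26 -> 2
Final: pos=(0,14.928), heading=2, 5 segment(s) drawn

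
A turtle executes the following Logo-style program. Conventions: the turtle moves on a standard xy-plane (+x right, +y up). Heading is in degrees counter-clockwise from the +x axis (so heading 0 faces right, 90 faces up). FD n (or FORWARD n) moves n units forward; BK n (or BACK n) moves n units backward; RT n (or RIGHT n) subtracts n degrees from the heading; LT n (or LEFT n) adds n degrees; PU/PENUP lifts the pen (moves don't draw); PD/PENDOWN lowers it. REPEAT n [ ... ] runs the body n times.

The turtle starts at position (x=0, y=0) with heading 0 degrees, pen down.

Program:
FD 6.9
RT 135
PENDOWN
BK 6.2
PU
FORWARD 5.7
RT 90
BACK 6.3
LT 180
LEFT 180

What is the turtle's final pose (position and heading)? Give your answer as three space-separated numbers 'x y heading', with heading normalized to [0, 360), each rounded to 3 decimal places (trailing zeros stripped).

Answer: 11.708 -4.101 135

Derivation:
Executing turtle program step by step:
Start: pos=(0,0), heading=0, pen down
FD 6.9: (0,0) -> (6.9,0) [heading=0, draw]
RT 135: heading 0 -> 225
PD: pen down
BK 6.2: (6.9,0) -> (11.284,4.384) [heading=225, draw]
PU: pen up
FD 5.7: (11.284,4.384) -> (7.254,0.354) [heading=225, move]
RT 90: heading 225 -> 135
BK 6.3: (7.254,0.354) -> (11.708,-4.101) [heading=135, move]
LT 180: heading 135 -> 315
LT 180: heading 315 -> 135
Final: pos=(11.708,-4.101), heading=135, 2 segment(s) drawn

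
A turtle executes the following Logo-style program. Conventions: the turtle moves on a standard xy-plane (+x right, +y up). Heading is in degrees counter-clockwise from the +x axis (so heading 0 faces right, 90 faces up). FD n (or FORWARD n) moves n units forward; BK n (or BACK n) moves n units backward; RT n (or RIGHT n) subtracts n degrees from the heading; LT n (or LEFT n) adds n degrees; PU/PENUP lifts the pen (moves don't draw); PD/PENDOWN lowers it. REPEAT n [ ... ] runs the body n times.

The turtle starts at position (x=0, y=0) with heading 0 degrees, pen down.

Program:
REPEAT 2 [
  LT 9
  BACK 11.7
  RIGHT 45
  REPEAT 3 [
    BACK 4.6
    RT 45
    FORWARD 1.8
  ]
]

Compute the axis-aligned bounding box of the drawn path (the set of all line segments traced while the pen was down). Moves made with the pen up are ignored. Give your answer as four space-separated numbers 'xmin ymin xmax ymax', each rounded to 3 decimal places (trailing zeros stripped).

Answer: -16.773 -1.83 1.061 9.238

Derivation:
Executing turtle program step by step:
Start: pos=(0,0), heading=0, pen down
REPEAT 2 [
  -- iteration 1/2 --
  LT 9: heading 0 -> 9
  BK 11.7: (0,0) -> (-11.556,-1.83) [heading=9, draw]
  RT 45: heading 9 -> 324
  REPEAT 3 [
    -- iteration 1/3 --
    BK 4.6: (-11.556,-1.83) -> (-15.277,0.874) [heading=324, draw]
    RT 45: heading 324 -> 279
    FD 1.8: (-15.277,0.874) -> (-14.996,-0.904) [heading=279, draw]
    -- iteration 2/3 --
    BK 4.6: (-14.996,-0.904) -> (-15.715,3.639) [heading=279, draw]
    RT 45: heading 279 -> 234
    FD 1.8: (-15.715,3.639) -> (-16.773,2.183) [heading=234, draw]
    -- iteration 3/3 --
    BK 4.6: (-16.773,2.183) -> (-14.07,5.904) [heading=234, draw]
    RT 45: heading 234 -> 189
    FD 1.8: (-14.07,5.904) -> (-15.847,5.623) [heading=189, draw]
  ]
  -- iteration 2/2 --
  LT 9: heading 189 -> 198
  BK 11.7: (-15.847,5.623) -> (-4.72,9.238) [heading=198, draw]
  RT 45: heading 198 -> 153
  REPEAT 3 [
    -- iteration 1/3 --
    BK 4.6: (-4.72,9.238) -> (-0.621,7.15) [heading=153, draw]
    RT 45: heading 153 -> 108
    FD 1.8: (-0.621,7.15) -> (-1.178,8.862) [heading=108, draw]
    -- iteration 2/3 --
    BK 4.6: (-1.178,8.862) -> (0.244,4.487) [heading=108, draw]
    RT 45: heading 108 -> 63
    FD 1.8: (0.244,4.487) -> (1.061,6.091) [heading=63, draw]
    -- iteration 3/3 --
    BK 4.6: (1.061,6.091) -> (-1.027,1.992) [heading=63, draw]
    RT 45: heading 63 -> 18
    FD 1.8: (-1.027,1.992) -> (0.684,2.548) [heading=18, draw]
  ]
]
Final: pos=(0.684,2.548), heading=18, 14 segment(s) drawn

Segment endpoints: x in {-16.773, -15.847, -15.715, -15.277, -14.996, -14.07, -11.556, -4.72, -1.178, -1.027, -0.621, 0, 0.244, 0.684, 1.061}, y in {-1.83, -0.904, 0, 0.874, 1.992, 2.183, 2.548, 3.639, 4.487, 5.623, 5.904, 6.091, 7.15, 8.862, 9.238}
xmin=-16.773, ymin=-1.83, xmax=1.061, ymax=9.238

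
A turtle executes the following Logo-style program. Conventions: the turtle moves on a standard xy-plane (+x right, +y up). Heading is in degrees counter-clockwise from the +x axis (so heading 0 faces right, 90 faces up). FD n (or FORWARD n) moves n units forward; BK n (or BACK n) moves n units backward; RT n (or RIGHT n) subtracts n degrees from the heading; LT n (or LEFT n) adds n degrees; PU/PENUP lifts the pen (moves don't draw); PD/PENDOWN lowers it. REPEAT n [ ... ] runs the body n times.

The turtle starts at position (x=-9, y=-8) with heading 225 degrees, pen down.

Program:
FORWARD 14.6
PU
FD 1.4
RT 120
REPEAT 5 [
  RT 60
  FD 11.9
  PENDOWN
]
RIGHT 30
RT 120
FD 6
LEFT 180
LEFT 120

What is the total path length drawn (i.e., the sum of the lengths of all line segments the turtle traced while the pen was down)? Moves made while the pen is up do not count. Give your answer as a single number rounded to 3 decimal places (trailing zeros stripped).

Executing turtle program step by step:
Start: pos=(-9,-8), heading=225, pen down
FD 14.6: (-9,-8) -> (-19.324,-18.324) [heading=225, draw]
PU: pen up
FD 1.4: (-19.324,-18.324) -> (-20.314,-19.314) [heading=225, move]
RT 120: heading 225 -> 105
REPEAT 5 [
  -- iteration 1/5 --
  RT 60: heading 105 -> 45
  FD 11.9: (-20.314,-19.314) -> (-11.899,-10.899) [heading=45, move]
  PD: pen down
  -- iteration 2/5 --
  RT 60: heading 45 -> 345
  FD 11.9: (-11.899,-10.899) -> (-0.405,-13.979) [heading=345, draw]
  PD: pen down
  -- iteration 3/5 --
  RT 60: heading 345 -> 285
  FD 11.9: (-0.405,-13.979) -> (2.675,-25.474) [heading=285, draw]
  PD: pen down
  -- iteration 4/5 --
  RT 60: heading 285 -> 225
  FD 11.9: (2.675,-25.474) -> (-5.739,-33.888) [heading=225, draw]
  PD: pen down
  -- iteration 5/5 --
  RT 60: heading 225 -> 165
  FD 11.9: (-5.739,-33.888) -> (-17.234,-30.808) [heading=165, draw]
  PD: pen down
]
RT 30: heading 165 -> 135
RT 120: heading 135 -> 15
FD 6: (-17.234,-30.808) -> (-11.438,-29.255) [heading=15, draw]
LT 180: heading 15 -> 195
LT 120: heading 195 -> 315
Final: pos=(-11.438,-29.255), heading=315, 6 segment(s) drawn

Segment lengths:
  seg 1: (-9,-8) -> (-19.324,-18.324), length = 14.6
  seg 2: (-11.899,-10.899) -> (-0.405,-13.979), length = 11.9
  seg 3: (-0.405,-13.979) -> (2.675,-25.474), length = 11.9
  seg 4: (2.675,-25.474) -> (-5.739,-33.888), length = 11.9
  seg 5: (-5.739,-33.888) -> (-17.234,-30.808), length = 11.9
  seg 6: (-17.234,-30.808) -> (-11.438,-29.255), length = 6
Total = 68.2

Answer: 68.2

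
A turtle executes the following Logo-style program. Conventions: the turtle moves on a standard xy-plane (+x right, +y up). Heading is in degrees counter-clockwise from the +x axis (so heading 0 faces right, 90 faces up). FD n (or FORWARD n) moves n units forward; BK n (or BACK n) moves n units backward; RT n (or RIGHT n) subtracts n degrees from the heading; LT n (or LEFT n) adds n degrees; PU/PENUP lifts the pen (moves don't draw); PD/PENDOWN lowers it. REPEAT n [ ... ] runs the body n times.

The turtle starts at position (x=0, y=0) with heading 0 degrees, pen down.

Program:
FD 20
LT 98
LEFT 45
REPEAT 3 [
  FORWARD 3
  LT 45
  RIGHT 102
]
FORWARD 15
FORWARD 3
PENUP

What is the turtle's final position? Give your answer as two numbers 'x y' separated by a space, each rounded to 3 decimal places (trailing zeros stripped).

Executing turtle program step by step:
Start: pos=(0,0), heading=0, pen down
FD 20: (0,0) -> (20,0) [heading=0, draw]
LT 98: heading 0 -> 98
LT 45: heading 98 -> 143
REPEAT 3 [
  -- iteration 1/3 --
  FD 3: (20,0) -> (17.604,1.805) [heading=143, draw]
  LT 45: heading 143 -> 188
  RT 102: heading 188 -> 86
  -- iteration 2/3 --
  FD 3: (17.604,1.805) -> (17.813,4.798) [heading=86, draw]
  LT 45: heading 86 -> 131
  RT 102: heading 131 -> 29
  -- iteration 3/3 --
  FD 3: (17.813,4.798) -> (20.437,6.253) [heading=29, draw]
  LT 45: heading 29 -> 74
  RT 102: heading 74 -> 332
]
FD 15: (20.437,6.253) -> (33.681,-0.79) [heading=332, draw]
FD 3: (33.681,-0.79) -> (36.33,-2.198) [heading=332, draw]
PU: pen up
Final: pos=(36.33,-2.198), heading=332, 6 segment(s) drawn

Answer: 36.33 -2.198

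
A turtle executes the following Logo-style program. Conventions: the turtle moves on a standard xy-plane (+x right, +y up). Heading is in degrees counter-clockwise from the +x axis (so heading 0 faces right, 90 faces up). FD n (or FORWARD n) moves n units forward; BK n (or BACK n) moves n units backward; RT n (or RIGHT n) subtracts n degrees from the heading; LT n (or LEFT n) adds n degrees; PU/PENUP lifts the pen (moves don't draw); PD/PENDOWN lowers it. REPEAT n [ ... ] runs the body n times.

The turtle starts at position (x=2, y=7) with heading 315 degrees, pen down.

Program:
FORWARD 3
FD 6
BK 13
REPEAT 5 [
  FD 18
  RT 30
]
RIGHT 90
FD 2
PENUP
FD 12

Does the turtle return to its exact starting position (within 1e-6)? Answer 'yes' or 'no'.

Answer: no

Derivation:
Executing turtle program step by step:
Start: pos=(2,7), heading=315, pen down
FD 3: (2,7) -> (4.121,4.879) [heading=315, draw]
FD 6: (4.121,4.879) -> (8.364,0.636) [heading=315, draw]
BK 13: (8.364,0.636) -> (-0.828,9.828) [heading=315, draw]
REPEAT 5 [
  -- iteration 1/5 --
  FD 18: (-0.828,9.828) -> (11.899,-2.899) [heading=315, draw]
  RT 30: heading 315 -> 285
  -- iteration 2/5 --
  FD 18: (11.899,-2.899) -> (16.558,-20.286) [heading=285, draw]
  RT 30: heading 285 -> 255
  -- iteration 3/5 --
  FD 18: (16.558,-20.286) -> (11.899,-37.673) [heading=255, draw]
  RT 30: heading 255 -> 225
  -- iteration 4/5 --
  FD 18: (11.899,-37.673) -> (-0.828,-50.401) [heading=225, draw]
  RT 30: heading 225 -> 195
  -- iteration 5/5 --
  FD 18: (-0.828,-50.401) -> (-18.215,-55.059) [heading=195, draw]
  RT 30: heading 195 -> 165
]
RT 90: heading 165 -> 75
FD 2: (-18.215,-55.059) -> (-17.697,-53.128) [heading=75, draw]
PU: pen up
FD 12: (-17.697,-53.128) -> (-14.592,-41.537) [heading=75, move]
Final: pos=(-14.592,-41.537), heading=75, 9 segment(s) drawn

Start position: (2, 7)
Final position: (-14.592, -41.537)
Distance = 51.294; >= 1e-6 -> NOT closed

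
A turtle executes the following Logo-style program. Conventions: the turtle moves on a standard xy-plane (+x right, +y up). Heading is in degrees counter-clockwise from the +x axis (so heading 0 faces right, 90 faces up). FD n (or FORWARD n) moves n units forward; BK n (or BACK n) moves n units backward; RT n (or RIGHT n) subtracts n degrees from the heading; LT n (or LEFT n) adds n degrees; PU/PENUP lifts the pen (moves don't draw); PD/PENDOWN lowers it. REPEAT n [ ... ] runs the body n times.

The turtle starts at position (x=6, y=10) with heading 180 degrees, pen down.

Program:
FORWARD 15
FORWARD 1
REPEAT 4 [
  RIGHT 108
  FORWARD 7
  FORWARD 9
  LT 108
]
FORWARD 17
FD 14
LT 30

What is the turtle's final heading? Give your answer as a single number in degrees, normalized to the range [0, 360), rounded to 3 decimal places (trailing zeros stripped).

Answer: 210

Derivation:
Executing turtle program step by step:
Start: pos=(6,10), heading=180, pen down
FD 15: (6,10) -> (-9,10) [heading=180, draw]
FD 1: (-9,10) -> (-10,10) [heading=180, draw]
REPEAT 4 [
  -- iteration 1/4 --
  RT 108: heading 180 -> 72
  FD 7: (-10,10) -> (-7.837,16.657) [heading=72, draw]
  FD 9: (-7.837,16.657) -> (-5.056,25.217) [heading=72, draw]
  LT 108: heading 72 -> 180
  -- iteration 2/4 --
  RT 108: heading 180 -> 72
  FD 7: (-5.056,25.217) -> (-2.893,31.874) [heading=72, draw]
  FD 9: (-2.893,31.874) -> (-0.111,40.434) [heading=72, draw]
  LT 108: heading 72 -> 180
  -- iteration 3/4 --
  RT 108: heading 180 -> 72
  FD 7: (-0.111,40.434) -> (2.052,47.091) [heading=72, draw]
  FD 9: (2.052,47.091) -> (4.833,55.651) [heading=72, draw]
  LT 108: heading 72 -> 180
  -- iteration 4/4 --
  RT 108: heading 180 -> 72
  FD 7: (4.833,55.651) -> (6.996,62.308) [heading=72, draw]
  FD 9: (6.996,62.308) -> (9.777,70.868) [heading=72, draw]
  LT 108: heading 72 -> 180
]
FD 17: (9.777,70.868) -> (-7.223,70.868) [heading=180, draw]
FD 14: (-7.223,70.868) -> (-21.223,70.868) [heading=180, draw]
LT 30: heading 180 -> 210
Final: pos=(-21.223,70.868), heading=210, 12 segment(s) drawn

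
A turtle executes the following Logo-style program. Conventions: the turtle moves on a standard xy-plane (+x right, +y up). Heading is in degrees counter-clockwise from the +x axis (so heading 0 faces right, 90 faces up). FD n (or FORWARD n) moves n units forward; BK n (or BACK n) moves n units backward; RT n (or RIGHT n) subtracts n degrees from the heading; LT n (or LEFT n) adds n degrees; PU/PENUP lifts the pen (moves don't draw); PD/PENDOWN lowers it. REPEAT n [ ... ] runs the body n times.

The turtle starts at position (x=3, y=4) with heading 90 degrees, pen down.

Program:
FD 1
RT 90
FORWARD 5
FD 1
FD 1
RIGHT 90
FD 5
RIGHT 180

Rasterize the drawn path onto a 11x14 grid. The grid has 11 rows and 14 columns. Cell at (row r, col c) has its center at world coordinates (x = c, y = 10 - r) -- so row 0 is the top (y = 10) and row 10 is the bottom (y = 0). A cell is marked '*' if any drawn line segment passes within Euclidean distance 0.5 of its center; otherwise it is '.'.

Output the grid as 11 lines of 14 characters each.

Segment 0: (3,4) -> (3,5)
Segment 1: (3,5) -> (8,5)
Segment 2: (8,5) -> (9,5)
Segment 3: (9,5) -> (10,5)
Segment 4: (10,5) -> (10,0)

Answer: ..............
..............
..............
..............
..............
...********...
...*......*...
..........*...
..........*...
..........*...
..........*...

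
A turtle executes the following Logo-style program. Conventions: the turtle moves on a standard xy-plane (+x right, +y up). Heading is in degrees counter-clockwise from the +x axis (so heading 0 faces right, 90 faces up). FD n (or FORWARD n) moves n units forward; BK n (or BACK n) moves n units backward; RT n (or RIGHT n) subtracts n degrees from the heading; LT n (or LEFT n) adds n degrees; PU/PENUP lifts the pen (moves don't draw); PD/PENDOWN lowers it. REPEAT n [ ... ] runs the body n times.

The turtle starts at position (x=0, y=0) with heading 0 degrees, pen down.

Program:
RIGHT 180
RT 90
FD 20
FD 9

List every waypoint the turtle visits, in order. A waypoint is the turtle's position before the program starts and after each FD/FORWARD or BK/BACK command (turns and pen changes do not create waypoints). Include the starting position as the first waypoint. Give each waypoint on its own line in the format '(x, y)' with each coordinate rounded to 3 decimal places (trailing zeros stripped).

Answer: (0, 0)
(0, 20)
(0, 29)

Derivation:
Executing turtle program step by step:
Start: pos=(0,0), heading=0, pen down
RT 180: heading 0 -> 180
RT 90: heading 180 -> 90
FD 20: (0,0) -> (0,20) [heading=90, draw]
FD 9: (0,20) -> (0,29) [heading=90, draw]
Final: pos=(0,29), heading=90, 2 segment(s) drawn
Waypoints (3 total):
(0, 0)
(0, 20)
(0, 29)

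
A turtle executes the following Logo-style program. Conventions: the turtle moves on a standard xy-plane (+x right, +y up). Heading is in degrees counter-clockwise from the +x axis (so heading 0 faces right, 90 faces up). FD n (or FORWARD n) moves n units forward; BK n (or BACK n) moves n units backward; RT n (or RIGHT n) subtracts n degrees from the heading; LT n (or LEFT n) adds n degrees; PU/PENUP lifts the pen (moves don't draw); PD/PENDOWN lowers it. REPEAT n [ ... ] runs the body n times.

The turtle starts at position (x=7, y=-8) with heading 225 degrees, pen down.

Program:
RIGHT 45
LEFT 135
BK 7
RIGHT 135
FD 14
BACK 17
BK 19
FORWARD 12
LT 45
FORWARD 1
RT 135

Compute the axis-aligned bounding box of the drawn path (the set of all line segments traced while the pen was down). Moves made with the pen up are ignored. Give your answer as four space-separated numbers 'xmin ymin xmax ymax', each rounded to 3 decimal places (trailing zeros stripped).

Answer: -11.95 -8 24.05 -3.05

Derivation:
Executing turtle program step by step:
Start: pos=(7,-8), heading=225, pen down
RT 45: heading 225 -> 180
LT 135: heading 180 -> 315
BK 7: (7,-8) -> (2.05,-3.05) [heading=315, draw]
RT 135: heading 315 -> 180
FD 14: (2.05,-3.05) -> (-11.95,-3.05) [heading=180, draw]
BK 17: (-11.95,-3.05) -> (5.05,-3.05) [heading=180, draw]
BK 19: (5.05,-3.05) -> (24.05,-3.05) [heading=180, draw]
FD 12: (24.05,-3.05) -> (12.05,-3.05) [heading=180, draw]
LT 45: heading 180 -> 225
FD 1: (12.05,-3.05) -> (11.343,-3.757) [heading=225, draw]
RT 135: heading 225 -> 90
Final: pos=(11.343,-3.757), heading=90, 6 segment(s) drawn

Segment endpoints: x in {-11.95, 2.05, 5.05, 7, 11.343, 12.05, 24.05}, y in {-8, -3.757, -3.05, -3.05, -3.05, -3.05, -3.05}
xmin=-11.95, ymin=-8, xmax=24.05, ymax=-3.05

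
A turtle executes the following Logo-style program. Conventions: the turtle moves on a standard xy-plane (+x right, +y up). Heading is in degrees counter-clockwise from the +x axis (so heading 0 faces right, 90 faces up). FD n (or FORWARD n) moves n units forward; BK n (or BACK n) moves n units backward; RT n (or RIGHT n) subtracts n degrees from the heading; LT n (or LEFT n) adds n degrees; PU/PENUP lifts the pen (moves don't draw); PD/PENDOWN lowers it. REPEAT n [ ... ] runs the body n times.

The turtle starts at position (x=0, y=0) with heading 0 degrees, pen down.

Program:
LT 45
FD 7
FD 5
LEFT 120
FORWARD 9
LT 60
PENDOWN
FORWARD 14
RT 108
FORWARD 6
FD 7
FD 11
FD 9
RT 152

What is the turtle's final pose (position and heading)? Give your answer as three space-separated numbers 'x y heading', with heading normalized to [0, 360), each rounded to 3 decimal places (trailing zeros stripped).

Executing turtle program step by step:
Start: pos=(0,0), heading=0, pen down
LT 45: heading 0 -> 45
FD 7: (0,0) -> (4.95,4.95) [heading=45, draw]
FD 5: (4.95,4.95) -> (8.485,8.485) [heading=45, draw]
LT 120: heading 45 -> 165
FD 9: (8.485,8.485) -> (-0.208,10.815) [heading=165, draw]
LT 60: heading 165 -> 225
PD: pen down
FD 14: (-0.208,10.815) -> (-10.108,0.915) [heading=225, draw]
RT 108: heading 225 -> 117
FD 6: (-10.108,0.915) -> (-12.831,6.261) [heading=117, draw]
FD 7: (-12.831,6.261) -> (-16.009,12.498) [heading=117, draw]
FD 11: (-16.009,12.498) -> (-21.003,22.299) [heading=117, draw]
FD 9: (-21.003,22.299) -> (-25.089,30.318) [heading=117, draw]
RT 152: heading 117 -> 325
Final: pos=(-25.089,30.318), heading=325, 8 segment(s) drawn

Answer: -25.089 30.318 325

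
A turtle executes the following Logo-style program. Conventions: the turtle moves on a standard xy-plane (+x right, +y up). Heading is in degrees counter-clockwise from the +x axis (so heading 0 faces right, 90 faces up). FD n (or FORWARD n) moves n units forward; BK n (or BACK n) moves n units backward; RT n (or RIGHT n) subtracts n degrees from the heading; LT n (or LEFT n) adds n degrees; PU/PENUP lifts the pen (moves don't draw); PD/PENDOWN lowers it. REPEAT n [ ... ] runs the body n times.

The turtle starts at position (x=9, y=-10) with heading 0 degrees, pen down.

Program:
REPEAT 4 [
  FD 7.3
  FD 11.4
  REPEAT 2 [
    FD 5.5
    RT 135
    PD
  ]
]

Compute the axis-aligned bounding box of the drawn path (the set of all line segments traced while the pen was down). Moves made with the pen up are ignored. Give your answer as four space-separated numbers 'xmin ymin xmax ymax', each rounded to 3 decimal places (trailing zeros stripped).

Answer: 9 -13.889 33.2 10.311

Derivation:
Executing turtle program step by step:
Start: pos=(9,-10), heading=0, pen down
REPEAT 4 [
  -- iteration 1/4 --
  FD 7.3: (9,-10) -> (16.3,-10) [heading=0, draw]
  FD 11.4: (16.3,-10) -> (27.7,-10) [heading=0, draw]
  REPEAT 2 [
    -- iteration 1/2 --
    FD 5.5: (27.7,-10) -> (33.2,-10) [heading=0, draw]
    RT 135: heading 0 -> 225
    PD: pen down
    -- iteration 2/2 --
    FD 5.5: (33.2,-10) -> (29.311,-13.889) [heading=225, draw]
    RT 135: heading 225 -> 90
    PD: pen down
  ]
  -- iteration 2/4 --
  FD 7.3: (29.311,-13.889) -> (29.311,-6.589) [heading=90, draw]
  FD 11.4: (29.311,-6.589) -> (29.311,4.811) [heading=90, draw]
  REPEAT 2 [
    -- iteration 1/2 --
    FD 5.5: (29.311,4.811) -> (29.311,10.311) [heading=90, draw]
    RT 135: heading 90 -> 315
    PD: pen down
    -- iteration 2/2 --
    FD 5.5: (29.311,10.311) -> (33.2,6.422) [heading=315, draw]
    RT 135: heading 315 -> 180
    PD: pen down
  ]
  -- iteration 3/4 --
  FD 7.3: (33.2,6.422) -> (25.9,6.422) [heading=180, draw]
  FD 11.4: (25.9,6.422) -> (14.5,6.422) [heading=180, draw]
  REPEAT 2 [
    -- iteration 1/2 --
    FD 5.5: (14.5,6.422) -> (9,6.422) [heading=180, draw]
    RT 135: heading 180 -> 45
    PD: pen down
    -- iteration 2/2 --
    FD 5.5: (9,6.422) -> (12.889,10.311) [heading=45, draw]
    RT 135: heading 45 -> 270
    PD: pen down
  ]
  -- iteration 4/4 --
  FD 7.3: (12.889,10.311) -> (12.889,3.011) [heading=270, draw]
  FD 11.4: (12.889,3.011) -> (12.889,-8.389) [heading=270, draw]
  REPEAT 2 [
    -- iteration 1/2 --
    FD 5.5: (12.889,-8.389) -> (12.889,-13.889) [heading=270, draw]
    RT 135: heading 270 -> 135
    PD: pen down
    -- iteration 2/2 --
    FD 5.5: (12.889,-13.889) -> (9,-10) [heading=135, draw]
    RT 135: heading 135 -> 0
    PD: pen down
  ]
]
Final: pos=(9,-10), heading=0, 16 segment(s) drawn

Segment endpoints: x in {9, 9, 9, 12.889, 12.889, 12.889, 12.889, 14.5, 16.3, 25.9, 27.7, 29.311, 29.311, 33.2}, y in {-13.889, -13.889, -10, -10, -8.389, -6.589, 3.011, 4.811, 6.422, 6.422, 6.422, 6.422, 10.311, 10.311}
xmin=9, ymin=-13.889, xmax=33.2, ymax=10.311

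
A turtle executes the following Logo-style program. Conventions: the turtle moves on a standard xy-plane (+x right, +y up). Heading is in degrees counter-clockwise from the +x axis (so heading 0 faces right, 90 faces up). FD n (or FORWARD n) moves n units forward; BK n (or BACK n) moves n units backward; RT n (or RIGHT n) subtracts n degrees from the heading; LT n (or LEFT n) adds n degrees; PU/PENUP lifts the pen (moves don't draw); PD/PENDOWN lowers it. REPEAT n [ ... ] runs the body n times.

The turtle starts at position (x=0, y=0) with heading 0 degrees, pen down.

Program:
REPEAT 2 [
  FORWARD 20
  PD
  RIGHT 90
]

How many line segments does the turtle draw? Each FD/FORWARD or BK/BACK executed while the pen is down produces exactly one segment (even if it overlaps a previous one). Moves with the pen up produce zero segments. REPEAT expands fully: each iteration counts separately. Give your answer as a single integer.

Executing turtle program step by step:
Start: pos=(0,0), heading=0, pen down
REPEAT 2 [
  -- iteration 1/2 --
  FD 20: (0,0) -> (20,0) [heading=0, draw]
  PD: pen down
  RT 90: heading 0 -> 270
  -- iteration 2/2 --
  FD 20: (20,0) -> (20,-20) [heading=270, draw]
  PD: pen down
  RT 90: heading 270 -> 180
]
Final: pos=(20,-20), heading=180, 2 segment(s) drawn
Segments drawn: 2

Answer: 2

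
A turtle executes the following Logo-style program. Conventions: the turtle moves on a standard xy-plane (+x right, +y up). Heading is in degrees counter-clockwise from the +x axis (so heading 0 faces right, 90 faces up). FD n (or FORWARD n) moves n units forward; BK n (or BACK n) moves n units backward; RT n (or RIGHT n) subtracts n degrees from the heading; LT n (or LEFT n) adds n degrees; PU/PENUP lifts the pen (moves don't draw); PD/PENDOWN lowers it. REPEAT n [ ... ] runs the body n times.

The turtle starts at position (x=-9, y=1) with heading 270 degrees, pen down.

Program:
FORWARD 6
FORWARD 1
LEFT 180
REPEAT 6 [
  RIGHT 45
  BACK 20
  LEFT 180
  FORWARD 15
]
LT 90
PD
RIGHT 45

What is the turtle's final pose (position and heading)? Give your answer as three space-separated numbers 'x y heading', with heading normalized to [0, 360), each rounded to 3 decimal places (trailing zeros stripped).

Executing turtle program step by step:
Start: pos=(-9,1), heading=270, pen down
FD 6: (-9,1) -> (-9,-5) [heading=270, draw]
FD 1: (-9,-5) -> (-9,-6) [heading=270, draw]
LT 180: heading 270 -> 90
REPEAT 6 [
  -- iteration 1/6 --
  RT 45: heading 90 -> 45
  BK 20: (-9,-6) -> (-23.142,-20.142) [heading=45, draw]
  LT 180: heading 45 -> 225
  FD 15: (-23.142,-20.142) -> (-33.749,-30.749) [heading=225, draw]
  -- iteration 2/6 --
  RT 45: heading 225 -> 180
  BK 20: (-33.749,-30.749) -> (-13.749,-30.749) [heading=180, draw]
  LT 180: heading 180 -> 0
  FD 15: (-13.749,-30.749) -> (1.251,-30.749) [heading=0, draw]
  -- iteration 3/6 --
  RT 45: heading 0 -> 315
  BK 20: (1.251,-30.749) -> (-12.891,-16.607) [heading=315, draw]
  LT 180: heading 315 -> 135
  FD 15: (-12.891,-16.607) -> (-23.497,-6) [heading=135, draw]
  -- iteration 4/6 --
  RT 45: heading 135 -> 90
  BK 20: (-23.497,-6) -> (-23.497,-26) [heading=90, draw]
  LT 180: heading 90 -> 270
  FD 15: (-23.497,-26) -> (-23.497,-41) [heading=270, draw]
  -- iteration 5/6 --
  RT 45: heading 270 -> 225
  BK 20: (-23.497,-41) -> (-9.355,-26.858) [heading=225, draw]
  LT 180: heading 225 -> 45
  FD 15: (-9.355,-26.858) -> (1.251,-16.251) [heading=45, draw]
  -- iteration 6/6 --
  RT 45: heading 45 -> 0
  BK 20: (1.251,-16.251) -> (-18.749,-16.251) [heading=0, draw]
  LT 180: heading 0 -> 180
  FD 15: (-18.749,-16.251) -> (-33.749,-16.251) [heading=180, draw]
]
LT 90: heading 180 -> 270
PD: pen down
RT 45: heading 270 -> 225
Final: pos=(-33.749,-16.251), heading=225, 14 segment(s) drawn

Answer: -33.749 -16.251 225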